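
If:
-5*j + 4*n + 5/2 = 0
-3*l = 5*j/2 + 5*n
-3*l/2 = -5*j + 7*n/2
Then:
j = -1/8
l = 45/32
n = -25/32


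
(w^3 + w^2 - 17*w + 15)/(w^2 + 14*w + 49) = (w^3 + w^2 - 17*w + 15)/(w^2 + 14*w + 49)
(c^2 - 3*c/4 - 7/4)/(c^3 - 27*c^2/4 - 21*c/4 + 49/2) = (c + 1)/(c^2 - 5*c - 14)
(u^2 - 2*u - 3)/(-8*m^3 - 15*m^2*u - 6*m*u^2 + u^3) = (-u^2 + 2*u + 3)/(8*m^3 + 15*m^2*u + 6*m*u^2 - u^3)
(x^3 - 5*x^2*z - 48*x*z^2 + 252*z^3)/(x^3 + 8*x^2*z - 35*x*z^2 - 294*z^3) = (x - 6*z)/(x + 7*z)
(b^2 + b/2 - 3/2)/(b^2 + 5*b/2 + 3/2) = (b - 1)/(b + 1)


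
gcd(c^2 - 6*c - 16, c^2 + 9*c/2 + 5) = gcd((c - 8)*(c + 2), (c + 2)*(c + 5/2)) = c + 2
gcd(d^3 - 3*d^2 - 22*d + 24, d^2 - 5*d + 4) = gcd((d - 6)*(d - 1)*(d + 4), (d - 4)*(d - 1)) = d - 1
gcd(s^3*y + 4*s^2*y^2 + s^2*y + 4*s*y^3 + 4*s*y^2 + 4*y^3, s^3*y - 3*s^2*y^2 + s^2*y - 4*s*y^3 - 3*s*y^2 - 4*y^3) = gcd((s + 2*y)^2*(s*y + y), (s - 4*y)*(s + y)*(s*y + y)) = s*y + y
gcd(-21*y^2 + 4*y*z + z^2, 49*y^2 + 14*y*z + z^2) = 7*y + z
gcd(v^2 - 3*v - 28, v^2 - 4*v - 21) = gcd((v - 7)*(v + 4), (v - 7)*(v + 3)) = v - 7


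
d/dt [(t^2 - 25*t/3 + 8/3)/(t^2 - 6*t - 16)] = 7/(3*(t^2 + 4*t + 4))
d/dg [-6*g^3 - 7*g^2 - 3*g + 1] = -18*g^2 - 14*g - 3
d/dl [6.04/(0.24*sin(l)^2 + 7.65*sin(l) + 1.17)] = -(2.8992*sin(l) + 46.206)*cos(l)/(0.24*sin(l)^2 + 7.65*sin(l) + 1.17)^2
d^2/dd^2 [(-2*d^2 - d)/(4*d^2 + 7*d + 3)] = 2*(40*d^3 + 72*d^2 + 36*d + 3)/(64*d^6 + 336*d^5 + 732*d^4 + 847*d^3 + 549*d^2 + 189*d + 27)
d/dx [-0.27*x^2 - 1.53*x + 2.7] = -0.54*x - 1.53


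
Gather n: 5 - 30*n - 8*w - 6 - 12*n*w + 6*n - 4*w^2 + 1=n*(-12*w - 24) - 4*w^2 - 8*w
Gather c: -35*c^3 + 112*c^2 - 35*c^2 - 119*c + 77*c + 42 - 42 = -35*c^3 + 77*c^2 - 42*c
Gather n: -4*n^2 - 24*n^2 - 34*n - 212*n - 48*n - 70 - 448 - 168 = -28*n^2 - 294*n - 686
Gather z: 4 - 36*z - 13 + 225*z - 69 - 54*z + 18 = 135*z - 60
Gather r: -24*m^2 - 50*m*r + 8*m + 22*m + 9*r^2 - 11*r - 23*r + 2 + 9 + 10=-24*m^2 + 30*m + 9*r^2 + r*(-50*m - 34) + 21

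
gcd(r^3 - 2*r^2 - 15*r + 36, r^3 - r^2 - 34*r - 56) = r + 4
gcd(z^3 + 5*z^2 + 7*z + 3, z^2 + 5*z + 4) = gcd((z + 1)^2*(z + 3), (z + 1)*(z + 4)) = z + 1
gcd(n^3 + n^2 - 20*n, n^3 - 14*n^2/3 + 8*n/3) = n^2 - 4*n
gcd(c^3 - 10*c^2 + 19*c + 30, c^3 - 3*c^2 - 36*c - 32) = c + 1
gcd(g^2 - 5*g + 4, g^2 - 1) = g - 1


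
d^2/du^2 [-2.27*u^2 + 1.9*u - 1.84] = -4.54000000000000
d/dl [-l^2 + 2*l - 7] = 2 - 2*l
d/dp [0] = 0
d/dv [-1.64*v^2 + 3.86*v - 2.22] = 3.86 - 3.28*v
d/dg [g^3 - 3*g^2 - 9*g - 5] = 3*g^2 - 6*g - 9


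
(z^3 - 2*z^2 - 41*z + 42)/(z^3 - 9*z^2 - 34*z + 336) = (z - 1)/(z - 8)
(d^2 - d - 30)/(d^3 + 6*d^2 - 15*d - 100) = (d - 6)/(d^2 + d - 20)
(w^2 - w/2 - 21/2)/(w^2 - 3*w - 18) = (w - 7/2)/(w - 6)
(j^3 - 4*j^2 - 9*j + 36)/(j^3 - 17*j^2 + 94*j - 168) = (j^2 - 9)/(j^2 - 13*j + 42)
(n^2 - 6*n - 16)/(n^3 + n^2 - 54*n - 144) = (n + 2)/(n^2 + 9*n + 18)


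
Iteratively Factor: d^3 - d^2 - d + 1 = (d - 1)*(d^2 - 1) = (d - 1)*(d + 1)*(d - 1)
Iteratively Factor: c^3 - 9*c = (c + 3)*(c^2 - 3*c) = (c - 3)*(c + 3)*(c)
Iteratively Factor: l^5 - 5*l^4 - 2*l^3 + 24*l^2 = (l)*(l^4 - 5*l^3 - 2*l^2 + 24*l) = l*(l - 3)*(l^3 - 2*l^2 - 8*l) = l*(l - 4)*(l - 3)*(l^2 + 2*l) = l^2*(l - 4)*(l - 3)*(l + 2)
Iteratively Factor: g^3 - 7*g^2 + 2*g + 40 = (g - 4)*(g^2 - 3*g - 10) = (g - 5)*(g - 4)*(g + 2)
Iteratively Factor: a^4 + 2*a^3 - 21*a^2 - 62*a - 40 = (a + 4)*(a^3 - 2*a^2 - 13*a - 10) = (a + 1)*(a + 4)*(a^2 - 3*a - 10) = (a + 1)*(a + 2)*(a + 4)*(a - 5)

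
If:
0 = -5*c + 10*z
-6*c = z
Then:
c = 0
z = 0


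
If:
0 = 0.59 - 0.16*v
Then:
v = 3.69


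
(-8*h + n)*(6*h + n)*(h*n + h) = -48*h^3*n - 48*h^3 - 2*h^2*n^2 - 2*h^2*n + h*n^3 + h*n^2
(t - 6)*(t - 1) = t^2 - 7*t + 6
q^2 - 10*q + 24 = (q - 6)*(q - 4)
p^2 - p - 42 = (p - 7)*(p + 6)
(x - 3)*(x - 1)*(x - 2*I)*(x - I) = x^4 - 4*x^3 - 3*I*x^3 + x^2 + 12*I*x^2 + 8*x - 9*I*x - 6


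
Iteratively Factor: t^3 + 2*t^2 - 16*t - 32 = (t - 4)*(t^2 + 6*t + 8) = (t - 4)*(t + 2)*(t + 4)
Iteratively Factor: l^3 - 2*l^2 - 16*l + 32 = (l - 4)*(l^2 + 2*l - 8) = (l - 4)*(l - 2)*(l + 4)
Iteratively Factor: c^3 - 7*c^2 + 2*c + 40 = (c - 5)*(c^2 - 2*c - 8) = (c - 5)*(c - 4)*(c + 2)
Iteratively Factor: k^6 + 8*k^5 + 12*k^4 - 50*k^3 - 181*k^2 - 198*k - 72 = (k + 1)*(k^5 + 7*k^4 + 5*k^3 - 55*k^2 - 126*k - 72) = (k - 3)*(k + 1)*(k^4 + 10*k^3 + 35*k^2 + 50*k + 24) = (k - 3)*(k + 1)*(k + 3)*(k^3 + 7*k^2 + 14*k + 8) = (k - 3)*(k + 1)*(k + 3)*(k + 4)*(k^2 + 3*k + 2) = (k - 3)*(k + 1)*(k + 2)*(k + 3)*(k + 4)*(k + 1)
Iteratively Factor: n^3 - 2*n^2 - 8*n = (n)*(n^2 - 2*n - 8) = n*(n + 2)*(n - 4)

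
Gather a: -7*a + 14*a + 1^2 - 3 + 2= 7*a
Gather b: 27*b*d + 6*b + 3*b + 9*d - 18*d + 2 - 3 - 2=b*(27*d + 9) - 9*d - 3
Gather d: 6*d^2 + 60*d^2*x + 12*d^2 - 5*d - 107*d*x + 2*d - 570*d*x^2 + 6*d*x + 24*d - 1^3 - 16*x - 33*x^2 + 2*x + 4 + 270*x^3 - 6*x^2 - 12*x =d^2*(60*x + 18) + d*(-570*x^2 - 101*x + 21) + 270*x^3 - 39*x^2 - 26*x + 3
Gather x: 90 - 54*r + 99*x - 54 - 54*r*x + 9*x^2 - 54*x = -54*r + 9*x^2 + x*(45 - 54*r) + 36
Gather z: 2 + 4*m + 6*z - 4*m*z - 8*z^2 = 4*m - 8*z^2 + z*(6 - 4*m) + 2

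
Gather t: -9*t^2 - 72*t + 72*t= -9*t^2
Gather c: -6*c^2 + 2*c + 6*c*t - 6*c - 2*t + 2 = -6*c^2 + c*(6*t - 4) - 2*t + 2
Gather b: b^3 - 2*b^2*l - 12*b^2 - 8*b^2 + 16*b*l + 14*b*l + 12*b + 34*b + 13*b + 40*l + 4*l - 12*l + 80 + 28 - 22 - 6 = b^3 + b^2*(-2*l - 20) + b*(30*l + 59) + 32*l + 80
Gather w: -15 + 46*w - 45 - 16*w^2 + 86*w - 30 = -16*w^2 + 132*w - 90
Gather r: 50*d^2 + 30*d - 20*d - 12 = 50*d^2 + 10*d - 12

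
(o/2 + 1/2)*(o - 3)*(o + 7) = o^3/2 + 5*o^2/2 - 17*o/2 - 21/2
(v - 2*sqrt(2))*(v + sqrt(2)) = v^2 - sqrt(2)*v - 4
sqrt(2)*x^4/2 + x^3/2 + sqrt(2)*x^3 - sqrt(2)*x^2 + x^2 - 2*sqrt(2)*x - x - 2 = (x + 2)*(x - sqrt(2))*(x + sqrt(2)/2)*(sqrt(2)*x/2 + 1)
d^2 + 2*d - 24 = (d - 4)*(d + 6)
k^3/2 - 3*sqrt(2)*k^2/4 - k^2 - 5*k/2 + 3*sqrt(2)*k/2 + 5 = (k/2 + sqrt(2)/2)*(k - 2)*(k - 5*sqrt(2)/2)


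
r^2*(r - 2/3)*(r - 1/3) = r^4 - r^3 + 2*r^2/9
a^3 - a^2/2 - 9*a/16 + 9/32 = (a - 3/4)*(a - 1/2)*(a + 3/4)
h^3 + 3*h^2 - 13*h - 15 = (h - 3)*(h + 1)*(h + 5)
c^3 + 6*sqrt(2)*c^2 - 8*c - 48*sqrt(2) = (c - 2*sqrt(2))*(c + 2*sqrt(2))*(c + 6*sqrt(2))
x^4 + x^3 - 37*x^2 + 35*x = x*(x - 5)*(x - 1)*(x + 7)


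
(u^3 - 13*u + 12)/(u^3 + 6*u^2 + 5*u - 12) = (u - 3)/(u + 3)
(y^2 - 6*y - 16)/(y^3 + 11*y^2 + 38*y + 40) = (y - 8)/(y^2 + 9*y + 20)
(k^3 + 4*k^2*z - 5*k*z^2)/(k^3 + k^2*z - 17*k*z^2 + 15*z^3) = k/(k - 3*z)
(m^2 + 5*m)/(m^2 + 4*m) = (m + 5)/(m + 4)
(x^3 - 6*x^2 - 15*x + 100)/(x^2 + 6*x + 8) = (x^2 - 10*x + 25)/(x + 2)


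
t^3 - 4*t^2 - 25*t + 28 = (t - 7)*(t - 1)*(t + 4)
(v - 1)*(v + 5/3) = v^2 + 2*v/3 - 5/3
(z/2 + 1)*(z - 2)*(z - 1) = z^3/2 - z^2/2 - 2*z + 2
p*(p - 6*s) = p^2 - 6*p*s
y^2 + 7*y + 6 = (y + 1)*(y + 6)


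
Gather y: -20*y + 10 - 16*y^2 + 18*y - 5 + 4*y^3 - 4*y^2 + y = 4*y^3 - 20*y^2 - y + 5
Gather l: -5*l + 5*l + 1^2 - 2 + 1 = 0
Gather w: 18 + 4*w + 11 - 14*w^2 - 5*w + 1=-14*w^2 - w + 30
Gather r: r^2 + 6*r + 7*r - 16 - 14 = r^2 + 13*r - 30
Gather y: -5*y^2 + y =-5*y^2 + y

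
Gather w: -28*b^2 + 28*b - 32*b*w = -28*b^2 - 32*b*w + 28*b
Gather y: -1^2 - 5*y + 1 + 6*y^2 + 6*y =6*y^2 + y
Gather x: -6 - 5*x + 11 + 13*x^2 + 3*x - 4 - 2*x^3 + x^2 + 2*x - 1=-2*x^3 + 14*x^2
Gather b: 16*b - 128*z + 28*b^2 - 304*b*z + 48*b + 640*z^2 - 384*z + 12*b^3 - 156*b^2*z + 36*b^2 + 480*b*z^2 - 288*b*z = 12*b^3 + b^2*(64 - 156*z) + b*(480*z^2 - 592*z + 64) + 640*z^2 - 512*z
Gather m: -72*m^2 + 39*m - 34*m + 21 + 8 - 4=-72*m^2 + 5*m + 25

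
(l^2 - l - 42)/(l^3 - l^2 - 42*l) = 1/l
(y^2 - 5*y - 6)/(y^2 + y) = (y - 6)/y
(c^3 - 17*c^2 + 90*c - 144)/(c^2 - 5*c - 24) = (c^2 - 9*c + 18)/(c + 3)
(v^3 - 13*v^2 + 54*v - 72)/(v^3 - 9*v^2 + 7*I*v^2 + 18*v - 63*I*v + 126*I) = (v - 4)/(v + 7*I)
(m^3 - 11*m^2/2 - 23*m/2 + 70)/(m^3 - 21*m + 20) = (2*m^2 - 3*m - 35)/(2*(m^2 + 4*m - 5))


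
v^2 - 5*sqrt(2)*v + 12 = (v - 3*sqrt(2))*(v - 2*sqrt(2))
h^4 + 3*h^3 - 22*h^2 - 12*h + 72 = (h - 3)*(h - 2)*(h + 2)*(h + 6)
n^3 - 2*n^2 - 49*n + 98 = (n - 7)*(n - 2)*(n + 7)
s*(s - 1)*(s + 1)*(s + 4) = s^4 + 4*s^3 - s^2 - 4*s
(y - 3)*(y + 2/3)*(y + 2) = y^3 - y^2/3 - 20*y/3 - 4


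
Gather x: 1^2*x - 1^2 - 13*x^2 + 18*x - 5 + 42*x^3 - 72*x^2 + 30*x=42*x^3 - 85*x^2 + 49*x - 6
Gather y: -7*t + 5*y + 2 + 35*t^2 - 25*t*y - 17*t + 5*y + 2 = 35*t^2 - 24*t + y*(10 - 25*t) + 4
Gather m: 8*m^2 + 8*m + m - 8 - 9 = 8*m^2 + 9*m - 17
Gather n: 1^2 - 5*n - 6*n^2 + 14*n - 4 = -6*n^2 + 9*n - 3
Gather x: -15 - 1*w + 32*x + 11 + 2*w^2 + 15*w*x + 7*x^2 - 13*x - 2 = 2*w^2 - w + 7*x^2 + x*(15*w + 19) - 6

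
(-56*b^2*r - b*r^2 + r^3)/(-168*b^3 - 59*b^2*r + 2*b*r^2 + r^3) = r/(3*b + r)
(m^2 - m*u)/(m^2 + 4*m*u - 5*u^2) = m/(m + 5*u)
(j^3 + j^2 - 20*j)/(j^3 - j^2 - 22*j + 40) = j/(j - 2)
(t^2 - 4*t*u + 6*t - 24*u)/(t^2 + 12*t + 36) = (t - 4*u)/(t + 6)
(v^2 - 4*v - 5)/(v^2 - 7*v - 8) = (v - 5)/(v - 8)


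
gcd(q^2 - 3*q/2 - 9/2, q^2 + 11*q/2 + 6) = q + 3/2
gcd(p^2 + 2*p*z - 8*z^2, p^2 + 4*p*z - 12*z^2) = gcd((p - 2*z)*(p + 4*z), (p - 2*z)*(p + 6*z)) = -p + 2*z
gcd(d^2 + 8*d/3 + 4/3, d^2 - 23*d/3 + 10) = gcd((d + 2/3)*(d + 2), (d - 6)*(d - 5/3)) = 1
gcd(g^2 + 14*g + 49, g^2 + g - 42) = g + 7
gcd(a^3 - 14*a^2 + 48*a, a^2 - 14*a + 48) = a^2 - 14*a + 48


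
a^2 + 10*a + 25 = (a + 5)^2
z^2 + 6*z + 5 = (z + 1)*(z + 5)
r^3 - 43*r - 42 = (r - 7)*(r + 1)*(r + 6)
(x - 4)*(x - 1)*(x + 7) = x^3 + 2*x^2 - 31*x + 28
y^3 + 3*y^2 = y^2*(y + 3)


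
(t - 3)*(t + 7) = t^2 + 4*t - 21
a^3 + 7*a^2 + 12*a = a*(a + 3)*(a + 4)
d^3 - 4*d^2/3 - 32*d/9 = d*(d - 8/3)*(d + 4/3)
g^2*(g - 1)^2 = g^4 - 2*g^3 + g^2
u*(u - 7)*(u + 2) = u^3 - 5*u^2 - 14*u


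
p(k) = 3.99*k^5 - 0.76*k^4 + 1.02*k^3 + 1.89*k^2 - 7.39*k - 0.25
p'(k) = 19.95*k^4 - 3.04*k^3 + 3.06*k^2 + 3.78*k - 7.39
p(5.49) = 19393.67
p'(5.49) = 17725.66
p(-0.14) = 0.82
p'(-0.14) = -7.84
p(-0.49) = 3.55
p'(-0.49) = -7.00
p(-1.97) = -115.99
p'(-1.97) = 320.76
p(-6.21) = -38105.45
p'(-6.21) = 30484.61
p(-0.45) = 3.26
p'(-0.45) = -7.38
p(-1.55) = -28.14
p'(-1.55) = 120.57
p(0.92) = -2.57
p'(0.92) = 10.60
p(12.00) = 979026.11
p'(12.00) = 408908.69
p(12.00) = 979026.11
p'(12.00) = 408908.69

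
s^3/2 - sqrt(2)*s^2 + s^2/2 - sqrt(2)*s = s*(s/2 + 1/2)*(s - 2*sqrt(2))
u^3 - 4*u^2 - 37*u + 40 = (u - 8)*(u - 1)*(u + 5)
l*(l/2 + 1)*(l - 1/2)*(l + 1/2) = l^4/2 + l^3 - l^2/8 - l/4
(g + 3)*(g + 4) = g^2 + 7*g + 12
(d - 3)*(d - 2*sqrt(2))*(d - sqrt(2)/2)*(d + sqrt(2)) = d^4 - 3*d^3 - 3*sqrt(2)*d^3/2 - 3*d^2 + 9*sqrt(2)*d^2/2 + 2*sqrt(2)*d + 9*d - 6*sqrt(2)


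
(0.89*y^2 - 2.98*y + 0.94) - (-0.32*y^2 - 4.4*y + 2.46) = 1.21*y^2 + 1.42*y - 1.52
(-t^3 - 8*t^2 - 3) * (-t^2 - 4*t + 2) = t^5 + 12*t^4 + 30*t^3 - 13*t^2 + 12*t - 6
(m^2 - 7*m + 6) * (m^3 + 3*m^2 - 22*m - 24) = m^5 - 4*m^4 - 37*m^3 + 148*m^2 + 36*m - 144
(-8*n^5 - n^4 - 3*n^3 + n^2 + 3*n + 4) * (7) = -56*n^5 - 7*n^4 - 21*n^3 + 7*n^2 + 21*n + 28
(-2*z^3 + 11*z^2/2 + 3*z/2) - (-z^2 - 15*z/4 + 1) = -2*z^3 + 13*z^2/2 + 21*z/4 - 1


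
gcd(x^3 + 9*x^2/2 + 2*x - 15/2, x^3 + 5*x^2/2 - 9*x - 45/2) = x^2 + 11*x/2 + 15/2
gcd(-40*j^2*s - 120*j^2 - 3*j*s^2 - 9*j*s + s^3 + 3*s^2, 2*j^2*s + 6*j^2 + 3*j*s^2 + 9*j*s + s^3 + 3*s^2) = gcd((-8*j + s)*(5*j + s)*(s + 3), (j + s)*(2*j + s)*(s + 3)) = s + 3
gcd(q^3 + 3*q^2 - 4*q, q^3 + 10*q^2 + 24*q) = q^2 + 4*q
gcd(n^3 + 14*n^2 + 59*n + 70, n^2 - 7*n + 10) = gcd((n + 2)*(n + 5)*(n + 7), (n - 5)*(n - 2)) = 1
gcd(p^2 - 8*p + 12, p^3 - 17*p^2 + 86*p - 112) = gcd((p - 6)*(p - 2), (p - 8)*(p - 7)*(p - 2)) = p - 2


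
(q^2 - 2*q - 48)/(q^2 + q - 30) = (q - 8)/(q - 5)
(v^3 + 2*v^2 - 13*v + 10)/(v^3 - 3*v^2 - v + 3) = (v^2 + 3*v - 10)/(v^2 - 2*v - 3)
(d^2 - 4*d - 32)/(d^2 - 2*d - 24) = (d - 8)/(d - 6)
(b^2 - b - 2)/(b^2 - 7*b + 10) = (b + 1)/(b - 5)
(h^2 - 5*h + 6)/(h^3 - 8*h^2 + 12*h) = (h - 3)/(h*(h - 6))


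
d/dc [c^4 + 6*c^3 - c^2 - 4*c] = 4*c^3 + 18*c^2 - 2*c - 4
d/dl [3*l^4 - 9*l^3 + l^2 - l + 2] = 12*l^3 - 27*l^2 + 2*l - 1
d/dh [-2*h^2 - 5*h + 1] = -4*h - 5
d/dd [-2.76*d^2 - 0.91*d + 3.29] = -5.52*d - 0.91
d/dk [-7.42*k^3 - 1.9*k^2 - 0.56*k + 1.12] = -22.26*k^2 - 3.8*k - 0.56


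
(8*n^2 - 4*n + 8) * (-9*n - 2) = -72*n^3 + 20*n^2 - 64*n - 16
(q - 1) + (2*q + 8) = 3*q + 7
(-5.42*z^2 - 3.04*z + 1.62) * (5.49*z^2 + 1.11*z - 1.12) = -29.7558*z^4 - 22.7058*z^3 + 11.5898*z^2 + 5.203*z - 1.8144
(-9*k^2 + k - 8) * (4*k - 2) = -36*k^3 + 22*k^2 - 34*k + 16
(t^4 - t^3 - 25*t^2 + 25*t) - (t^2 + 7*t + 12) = t^4 - t^3 - 26*t^2 + 18*t - 12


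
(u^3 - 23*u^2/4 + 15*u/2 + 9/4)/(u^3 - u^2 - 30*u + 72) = (4*u^2 - 11*u - 3)/(4*(u^2 + 2*u - 24))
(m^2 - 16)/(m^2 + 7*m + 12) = (m - 4)/(m + 3)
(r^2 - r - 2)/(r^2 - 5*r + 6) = (r + 1)/(r - 3)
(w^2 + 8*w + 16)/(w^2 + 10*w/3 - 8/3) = 3*(w + 4)/(3*w - 2)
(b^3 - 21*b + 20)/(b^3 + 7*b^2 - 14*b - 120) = (b - 1)/(b + 6)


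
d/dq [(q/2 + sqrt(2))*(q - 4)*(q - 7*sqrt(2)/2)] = 3*q^2/2 - 4*q - 3*sqrt(2)*q/2 - 7 + 3*sqrt(2)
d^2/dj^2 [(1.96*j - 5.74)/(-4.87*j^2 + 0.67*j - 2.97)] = (-(1.96*j - 5.74)*(9.74*j - 0.67)*(19.48*j - 1.34) + (57.2712*j - 58.534)*(4.87*j^2 - 0.67*j + 2.97))/(4.87*j^2 - 0.67*j + 2.97)^3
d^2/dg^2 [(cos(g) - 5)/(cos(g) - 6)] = (sin(g)^2 - 6*cos(g) + 1)/(cos(g) - 6)^3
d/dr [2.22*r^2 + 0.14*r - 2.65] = 4.44*r + 0.14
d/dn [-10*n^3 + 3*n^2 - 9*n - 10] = -30*n^2 + 6*n - 9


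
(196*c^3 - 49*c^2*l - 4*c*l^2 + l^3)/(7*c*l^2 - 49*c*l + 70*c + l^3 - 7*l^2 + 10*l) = (28*c^2 - 11*c*l + l^2)/(l^2 - 7*l + 10)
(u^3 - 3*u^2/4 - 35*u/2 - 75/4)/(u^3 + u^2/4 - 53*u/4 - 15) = (u - 5)/(u - 4)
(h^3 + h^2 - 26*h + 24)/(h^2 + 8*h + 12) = (h^2 - 5*h + 4)/(h + 2)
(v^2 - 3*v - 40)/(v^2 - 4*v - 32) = (v + 5)/(v + 4)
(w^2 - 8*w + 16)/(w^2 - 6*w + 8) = (w - 4)/(w - 2)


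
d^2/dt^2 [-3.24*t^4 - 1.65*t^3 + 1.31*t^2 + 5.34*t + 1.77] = -38.88*t^2 - 9.9*t + 2.62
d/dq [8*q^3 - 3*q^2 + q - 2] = 24*q^2 - 6*q + 1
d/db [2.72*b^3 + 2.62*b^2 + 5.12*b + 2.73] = 8.16*b^2 + 5.24*b + 5.12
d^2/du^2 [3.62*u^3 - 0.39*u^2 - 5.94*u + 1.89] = 21.72*u - 0.78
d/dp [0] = 0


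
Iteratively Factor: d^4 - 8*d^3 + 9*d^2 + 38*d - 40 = (d - 5)*(d^3 - 3*d^2 - 6*d + 8) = (d - 5)*(d + 2)*(d^2 - 5*d + 4) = (d - 5)*(d - 1)*(d + 2)*(d - 4)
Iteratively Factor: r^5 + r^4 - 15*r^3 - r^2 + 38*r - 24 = (r - 1)*(r^4 + 2*r^3 - 13*r^2 - 14*r + 24) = (r - 1)^2*(r^3 + 3*r^2 - 10*r - 24) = (r - 1)^2*(r + 4)*(r^2 - r - 6) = (r - 1)^2*(r + 2)*(r + 4)*(r - 3)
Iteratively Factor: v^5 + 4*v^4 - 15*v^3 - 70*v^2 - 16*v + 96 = (v + 3)*(v^4 + v^3 - 18*v^2 - 16*v + 32) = (v - 4)*(v + 3)*(v^3 + 5*v^2 + 2*v - 8) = (v - 4)*(v + 2)*(v + 3)*(v^2 + 3*v - 4) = (v - 4)*(v + 2)*(v + 3)*(v + 4)*(v - 1)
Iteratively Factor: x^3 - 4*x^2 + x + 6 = (x - 2)*(x^2 - 2*x - 3) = (x - 2)*(x + 1)*(x - 3)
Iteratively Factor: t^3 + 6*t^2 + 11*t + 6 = (t + 2)*(t^2 + 4*t + 3) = (t + 2)*(t + 3)*(t + 1)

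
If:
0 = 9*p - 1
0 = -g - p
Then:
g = -1/9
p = 1/9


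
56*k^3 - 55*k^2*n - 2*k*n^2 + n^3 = (-8*k + n)*(-k + n)*(7*k + n)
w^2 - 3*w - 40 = (w - 8)*(w + 5)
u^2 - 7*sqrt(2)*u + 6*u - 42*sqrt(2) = (u + 6)*(u - 7*sqrt(2))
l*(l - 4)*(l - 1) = l^3 - 5*l^2 + 4*l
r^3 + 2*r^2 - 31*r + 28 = (r - 4)*(r - 1)*(r + 7)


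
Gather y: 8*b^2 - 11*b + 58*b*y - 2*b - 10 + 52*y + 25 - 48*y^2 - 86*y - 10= 8*b^2 - 13*b - 48*y^2 + y*(58*b - 34) + 5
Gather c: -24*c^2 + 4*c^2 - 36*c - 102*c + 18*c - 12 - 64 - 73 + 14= -20*c^2 - 120*c - 135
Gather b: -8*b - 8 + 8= -8*b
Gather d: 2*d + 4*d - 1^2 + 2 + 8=6*d + 9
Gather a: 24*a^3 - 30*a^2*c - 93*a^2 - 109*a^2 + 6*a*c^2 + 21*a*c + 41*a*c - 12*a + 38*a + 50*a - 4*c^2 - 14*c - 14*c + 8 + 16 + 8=24*a^3 + a^2*(-30*c - 202) + a*(6*c^2 + 62*c + 76) - 4*c^2 - 28*c + 32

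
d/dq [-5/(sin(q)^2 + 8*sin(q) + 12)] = 10*(sin(q) + 4)*cos(q)/(sin(q)^2 + 8*sin(q) + 12)^2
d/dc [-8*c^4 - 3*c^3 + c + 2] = -32*c^3 - 9*c^2 + 1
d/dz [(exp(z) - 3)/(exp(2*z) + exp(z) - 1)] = (-(exp(z) - 3)*(2*exp(z) + 1) + exp(2*z) + exp(z) - 1)*exp(z)/(exp(2*z) + exp(z) - 1)^2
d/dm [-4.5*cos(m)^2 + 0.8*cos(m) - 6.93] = (9.0*cos(m) - 0.8)*sin(m)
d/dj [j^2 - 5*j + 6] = 2*j - 5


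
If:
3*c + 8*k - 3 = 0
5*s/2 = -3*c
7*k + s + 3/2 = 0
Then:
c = 55/51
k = -1/34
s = -22/17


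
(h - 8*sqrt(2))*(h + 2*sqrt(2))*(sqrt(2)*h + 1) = sqrt(2)*h^3 - 11*h^2 - 38*sqrt(2)*h - 32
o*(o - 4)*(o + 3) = o^3 - o^2 - 12*o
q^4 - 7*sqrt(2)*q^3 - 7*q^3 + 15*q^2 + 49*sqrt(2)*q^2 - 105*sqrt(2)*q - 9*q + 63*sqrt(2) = (q - 3)^2*(q - 1)*(q - 7*sqrt(2))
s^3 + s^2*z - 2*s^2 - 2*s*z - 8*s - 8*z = (s - 4)*(s + 2)*(s + z)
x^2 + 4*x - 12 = (x - 2)*(x + 6)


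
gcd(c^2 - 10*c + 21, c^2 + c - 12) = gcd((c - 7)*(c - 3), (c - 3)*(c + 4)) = c - 3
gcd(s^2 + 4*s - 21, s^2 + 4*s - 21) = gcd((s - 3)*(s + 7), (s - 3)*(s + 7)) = s^2 + 4*s - 21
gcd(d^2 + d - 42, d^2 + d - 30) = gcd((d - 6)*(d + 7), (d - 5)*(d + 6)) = 1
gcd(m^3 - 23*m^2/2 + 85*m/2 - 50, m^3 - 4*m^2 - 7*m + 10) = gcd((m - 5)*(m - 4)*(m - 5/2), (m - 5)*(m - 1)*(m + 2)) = m - 5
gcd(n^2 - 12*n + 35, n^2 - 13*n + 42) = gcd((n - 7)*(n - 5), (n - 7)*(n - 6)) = n - 7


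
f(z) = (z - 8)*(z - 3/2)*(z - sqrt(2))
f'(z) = (z - 8)*(z - 3/2) + (z - 8)*(z - sqrt(2)) + (z - 3/2)*(z - sqrt(2)) = 3*z^2 - 19*z - 2*sqrt(2)*z + 12 + 19*sqrt(2)/2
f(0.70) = -4.17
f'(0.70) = 11.63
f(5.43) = -40.56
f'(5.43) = -4.64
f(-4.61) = -464.15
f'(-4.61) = 189.82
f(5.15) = -38.86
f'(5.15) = -7.41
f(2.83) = -9.74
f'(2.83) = -12.31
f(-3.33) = -259.62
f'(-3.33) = 131.39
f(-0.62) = -37.17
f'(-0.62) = 40.12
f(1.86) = -0.99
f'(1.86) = -4.79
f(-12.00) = -3621.84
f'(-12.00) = 719.38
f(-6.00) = -778.49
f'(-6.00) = 264.41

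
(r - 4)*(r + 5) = r^2 + r - 20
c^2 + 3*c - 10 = (c - 2)*(c + 5)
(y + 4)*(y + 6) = y^2 + 10*y + 24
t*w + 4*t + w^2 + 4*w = (t + w)*(w + 4)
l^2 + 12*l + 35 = (l + 5)*(l + 7)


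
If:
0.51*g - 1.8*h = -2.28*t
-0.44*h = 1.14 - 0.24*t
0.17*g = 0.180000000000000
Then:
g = 1.06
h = -4.78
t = -4.01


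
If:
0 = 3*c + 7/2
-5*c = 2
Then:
No Solution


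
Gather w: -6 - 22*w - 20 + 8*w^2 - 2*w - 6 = 8*w^2 - 24*w - 32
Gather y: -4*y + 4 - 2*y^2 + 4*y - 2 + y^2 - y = -y^2 - y + 2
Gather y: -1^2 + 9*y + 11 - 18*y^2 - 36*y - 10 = -18*y^2 - 27*y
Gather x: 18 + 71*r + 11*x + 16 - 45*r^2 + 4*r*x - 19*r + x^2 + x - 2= -45*r^2 + 52*r + x^2 + x*(4*r + 12) + 32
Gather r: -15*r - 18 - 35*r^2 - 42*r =-35*r^2 - 57*r - 18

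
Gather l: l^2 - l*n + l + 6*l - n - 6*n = l^2 + l*(7 - n) - 7*n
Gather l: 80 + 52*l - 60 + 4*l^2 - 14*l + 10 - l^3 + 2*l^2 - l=-l^3 + 6*l^2 + 37*l + 30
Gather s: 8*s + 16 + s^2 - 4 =s^2 + 8*s + 12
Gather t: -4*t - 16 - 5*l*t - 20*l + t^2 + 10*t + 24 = -20*l + t^2 + t*(6 - 5*l) + 8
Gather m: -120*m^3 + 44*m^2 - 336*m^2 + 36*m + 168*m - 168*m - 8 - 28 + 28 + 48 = -120*m^3 - 292*m^2 + 36*m + 40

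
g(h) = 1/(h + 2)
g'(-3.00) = -1.00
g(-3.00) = -1.00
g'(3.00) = -0.04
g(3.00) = 0.20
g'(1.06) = -0.11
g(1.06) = 0.33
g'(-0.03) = -0.26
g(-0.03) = 0.51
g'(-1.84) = -39.06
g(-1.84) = 6.25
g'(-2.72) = -1.93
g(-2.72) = -1.39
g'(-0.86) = -0.77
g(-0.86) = 0.88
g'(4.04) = -0.03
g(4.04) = 0.17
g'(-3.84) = -0.30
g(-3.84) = -0.54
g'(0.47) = -0.16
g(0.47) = 0.40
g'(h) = -1/(h + 2)^2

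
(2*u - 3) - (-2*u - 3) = 4*u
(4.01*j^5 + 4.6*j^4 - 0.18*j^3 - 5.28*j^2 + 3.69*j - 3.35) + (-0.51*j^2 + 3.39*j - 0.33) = 4.01*j^5 + 4.6*j^4 - 0.18*j^3 - 5.79*j^2 + 7.08*j - 3.68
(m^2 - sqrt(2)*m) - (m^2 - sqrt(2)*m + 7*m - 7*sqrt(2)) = -7*m + 7*sqrt(2)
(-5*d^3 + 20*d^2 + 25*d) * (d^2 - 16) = -5*d^5 + 20*d^4 + 105*d^3 - 320*d^2 - 400*d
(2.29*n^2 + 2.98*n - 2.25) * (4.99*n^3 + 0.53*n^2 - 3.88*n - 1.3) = 11.4271*n^5 + 16.0839*n^4 - 18.5333*n^3 - 15.7319*n^2 + 4.856*n + 2.925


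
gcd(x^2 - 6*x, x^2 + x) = x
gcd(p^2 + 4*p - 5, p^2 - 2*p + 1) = p - 1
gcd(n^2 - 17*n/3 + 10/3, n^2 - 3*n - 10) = n - 5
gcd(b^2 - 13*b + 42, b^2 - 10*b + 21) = b - 7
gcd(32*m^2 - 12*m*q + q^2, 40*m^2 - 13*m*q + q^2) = -8*m + q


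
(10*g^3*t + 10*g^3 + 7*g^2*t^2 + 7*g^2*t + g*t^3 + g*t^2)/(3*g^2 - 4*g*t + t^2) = g*(10*g^2*t + 10*g^2 + 7*g*t^2 + 7*g*t + t^3 + t^2)/(3*g^2 - 4*g*t + t^2)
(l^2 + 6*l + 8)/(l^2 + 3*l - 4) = (l + 2)/(l - 1)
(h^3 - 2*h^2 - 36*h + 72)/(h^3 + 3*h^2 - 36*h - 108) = (h - 2)/(h + 3)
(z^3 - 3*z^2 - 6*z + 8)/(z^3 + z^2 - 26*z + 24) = (z + 2)/(z + 6)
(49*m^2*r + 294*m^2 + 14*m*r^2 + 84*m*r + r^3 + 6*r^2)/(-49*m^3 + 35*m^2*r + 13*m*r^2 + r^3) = (r + 6)/(-m + r)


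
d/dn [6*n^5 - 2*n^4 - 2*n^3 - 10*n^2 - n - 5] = 30*n^4 - 8*n^3 - 6*n^2 - 20*n - 1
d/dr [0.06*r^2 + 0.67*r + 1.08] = 0.12*r + 0.67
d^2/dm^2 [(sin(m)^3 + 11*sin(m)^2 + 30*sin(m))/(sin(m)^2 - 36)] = (-sin(m)^4 + 18*sin(m)^3 - 174*sin(m)^2 - 180*sin(m) + 132)/(sin(m) - 6)^3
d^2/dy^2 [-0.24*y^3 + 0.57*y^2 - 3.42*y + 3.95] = 1.14 - 1.44*y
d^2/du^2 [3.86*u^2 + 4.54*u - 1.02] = 7.72000000000000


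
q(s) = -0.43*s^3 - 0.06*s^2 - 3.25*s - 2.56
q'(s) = -1.29*s^2 - 0.12*s - 3.25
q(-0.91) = 0.67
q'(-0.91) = -4.21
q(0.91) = -5.89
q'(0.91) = -4.43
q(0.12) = -2.95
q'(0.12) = -3.28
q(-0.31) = -1.55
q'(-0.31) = -3.34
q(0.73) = -5.13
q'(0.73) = -4.03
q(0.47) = -4.15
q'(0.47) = -3.59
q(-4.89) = 62.18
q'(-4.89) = -33.51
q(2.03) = -13.00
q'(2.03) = -8.81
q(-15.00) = 1483.94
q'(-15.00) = -291.70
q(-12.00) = 770.84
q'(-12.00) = -187.57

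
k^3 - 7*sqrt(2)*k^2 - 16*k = k*(k - 8*sqrt(2))*(k + sqrt(2))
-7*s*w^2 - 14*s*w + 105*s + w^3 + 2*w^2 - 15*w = (-7*s + w)*(w - 3)*(w + 5)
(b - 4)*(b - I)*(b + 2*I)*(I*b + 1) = I*b^4 - 4*I*b^3 + 3*I*b^2 + 2*b - 12*I*b - 8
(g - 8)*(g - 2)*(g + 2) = g^3 - 8*g^2 - 4*g + 32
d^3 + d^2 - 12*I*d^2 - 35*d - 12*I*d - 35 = (d + 1)*(d - 7*I)*(d - 5*I)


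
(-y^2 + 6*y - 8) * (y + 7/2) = -y^3 + 5*y^2/2 + 13*y - 28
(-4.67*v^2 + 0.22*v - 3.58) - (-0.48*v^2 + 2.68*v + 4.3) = -4.19*v^2 - 2.46*v - 7.88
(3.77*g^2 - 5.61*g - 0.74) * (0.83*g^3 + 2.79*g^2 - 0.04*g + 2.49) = 3.1291*g^5 + 5.862*g^4 - 16.4169*g^3 + 7.5471*g^2 - 13.9393*g - 1.8426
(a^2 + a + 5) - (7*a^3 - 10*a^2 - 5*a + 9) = -7*a^3 + 11*a^2 + 6*a - 4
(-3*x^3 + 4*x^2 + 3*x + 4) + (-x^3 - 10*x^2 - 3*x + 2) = -4*x^3 - 6*x^2 + 6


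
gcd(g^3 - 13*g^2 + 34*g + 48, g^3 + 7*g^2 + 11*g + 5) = g + 1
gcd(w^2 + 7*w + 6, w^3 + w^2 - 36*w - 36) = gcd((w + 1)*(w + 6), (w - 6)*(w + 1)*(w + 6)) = w^2 + 7*w + 6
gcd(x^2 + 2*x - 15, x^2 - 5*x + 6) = x - 3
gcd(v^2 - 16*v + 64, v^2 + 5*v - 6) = 1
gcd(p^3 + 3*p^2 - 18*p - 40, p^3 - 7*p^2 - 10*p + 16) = p + 2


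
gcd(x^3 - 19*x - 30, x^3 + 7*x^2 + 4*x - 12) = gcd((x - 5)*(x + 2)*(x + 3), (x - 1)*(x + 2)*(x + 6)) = x + 2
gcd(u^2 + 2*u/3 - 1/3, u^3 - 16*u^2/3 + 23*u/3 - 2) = u - 1/3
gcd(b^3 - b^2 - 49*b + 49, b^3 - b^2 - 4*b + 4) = b - 1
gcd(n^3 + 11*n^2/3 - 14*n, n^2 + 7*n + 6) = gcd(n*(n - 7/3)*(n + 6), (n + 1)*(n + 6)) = n + 6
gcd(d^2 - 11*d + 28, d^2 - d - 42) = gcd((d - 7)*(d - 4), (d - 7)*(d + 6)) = d - 7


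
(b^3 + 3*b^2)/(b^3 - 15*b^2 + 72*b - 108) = b^2*(b + 3)/(b^3 - 15*b^2 + 72*b - 108)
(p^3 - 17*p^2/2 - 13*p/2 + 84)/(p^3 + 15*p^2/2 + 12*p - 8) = (2*p^3 - 17*p^2 - 13*p + 168)/(2*p^3 + 15*p^2 + 24*p - 16)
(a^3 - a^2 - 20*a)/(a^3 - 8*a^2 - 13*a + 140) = a/(a - 7)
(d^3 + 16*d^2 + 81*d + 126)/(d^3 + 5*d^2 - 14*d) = (d^2 + 9*d + 18)/(d*(d - 2))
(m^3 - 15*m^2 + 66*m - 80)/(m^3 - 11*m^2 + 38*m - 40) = (m - 8)/(m - 4)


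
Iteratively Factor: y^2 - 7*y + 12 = (y - 4)*(y - 3)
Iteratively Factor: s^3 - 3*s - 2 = (s + 1)*(s^2 - s - 2) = (s + 1)^2*(s - 2)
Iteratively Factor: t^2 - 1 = (t - 1)*(t + 1)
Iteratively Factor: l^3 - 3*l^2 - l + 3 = (l - 3)*(l^2 - 1) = (l - 3)*(l - 1)*(l + 1)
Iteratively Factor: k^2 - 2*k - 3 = (k + 1)*(k - 3)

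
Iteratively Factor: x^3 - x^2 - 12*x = (x - 4)*(x^2 + 3*x) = x*(x - 4)*(x + 3)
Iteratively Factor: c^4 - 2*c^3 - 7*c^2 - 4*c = (c - 4)*(c^3 + 2*c^2 + c) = (c - 4)*(c + 1)*(c^2 + c) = (c - 4)*(c + 1)^2*(c)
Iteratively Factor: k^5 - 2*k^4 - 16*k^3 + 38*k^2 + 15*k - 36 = (k - 3)*(k^4 + k^3 - 13*k^2 - k + 12) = (k - 3)^2*(k^3 + 4*k^2 - k - 4) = (k - 3)^2*(k + 4)*(k^2 - 1) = (k - 3)^2*(k + 1)*(k + 4)*(k - 1)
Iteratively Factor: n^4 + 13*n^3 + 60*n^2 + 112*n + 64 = (n + 4)*(n^3 + 9*n^2 + 24*n + 16) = (n + 4)^2*(n^2 + 5*n + 4) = (n + 4)^3*(n + 1)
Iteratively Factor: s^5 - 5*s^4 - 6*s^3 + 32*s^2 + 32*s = (s - 4)*(s^4 - s^3 - 10*s^2 - 8*s) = (s - 4)*(s + 2)*(s^3 - 3*s^2 - 4*s) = (s - 4)*(s + 1)*(s + 2)*(s^2 - 4*s) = s*(s - 4)*(s + 1)*(s + 2)*(s - 4)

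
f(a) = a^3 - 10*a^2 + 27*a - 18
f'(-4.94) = 199.01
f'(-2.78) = 105.79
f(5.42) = -6.20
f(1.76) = 4.00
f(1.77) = 4.01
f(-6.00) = -756.00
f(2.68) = 1.78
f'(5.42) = 6.73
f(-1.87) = -110.00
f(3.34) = -2.12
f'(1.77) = 1.00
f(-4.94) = -515.97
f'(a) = 3*a^2 - 20*a + 27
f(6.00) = 0.00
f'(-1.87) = 74.89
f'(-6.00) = 255.00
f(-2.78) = -191.83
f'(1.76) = 1.09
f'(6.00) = 15.00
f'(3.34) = -6.33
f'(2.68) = -5.05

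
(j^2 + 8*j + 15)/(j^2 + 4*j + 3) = (j + 5)/(j + 1)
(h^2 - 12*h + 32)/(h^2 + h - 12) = (h^2 - 12*h + 32)/(h^2 + h - 12)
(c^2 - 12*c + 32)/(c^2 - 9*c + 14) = (c^2 - 12*c + 32)/(c^2 - 9*c + 14)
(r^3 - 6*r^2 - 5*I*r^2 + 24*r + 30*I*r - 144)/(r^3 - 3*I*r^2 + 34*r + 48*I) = (r - 6)/(r + 2*I)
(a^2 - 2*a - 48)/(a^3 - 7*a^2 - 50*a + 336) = (a + 6)/(a^2 + a - 42)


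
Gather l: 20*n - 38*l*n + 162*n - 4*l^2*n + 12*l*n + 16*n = -4*l^2*n - 26*l*n + 198*n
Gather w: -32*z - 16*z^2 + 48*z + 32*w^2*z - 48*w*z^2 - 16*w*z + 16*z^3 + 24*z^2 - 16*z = 32*w^2*z + w*(-48*z^2 - 16*z) + 16*z^3 + 8*z^2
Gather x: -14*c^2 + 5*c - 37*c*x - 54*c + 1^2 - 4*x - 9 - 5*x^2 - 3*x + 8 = -14*c^2 - 49*c - 5*x^2 + x*(-37*c - 7)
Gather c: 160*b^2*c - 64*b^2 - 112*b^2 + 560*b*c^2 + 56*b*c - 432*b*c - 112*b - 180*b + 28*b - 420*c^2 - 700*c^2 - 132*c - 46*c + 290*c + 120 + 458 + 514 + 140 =-176*b^2 - 264*b + c^2*(560*b - 1120) + c*(160*b^2 - 376*b + 112) + 1232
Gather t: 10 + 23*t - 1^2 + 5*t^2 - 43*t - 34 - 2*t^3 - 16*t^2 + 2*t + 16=-2*t^3 - 11*t^2 - 18*t - 9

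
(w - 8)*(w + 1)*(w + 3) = w^3 - 4*w^2 - 29*w - 24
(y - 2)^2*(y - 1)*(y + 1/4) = y^4 - 19*y^3/4 + 27*y^2/4 - 2*y - 1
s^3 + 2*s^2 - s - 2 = (s - 1)*(s + 1)*(s + 2)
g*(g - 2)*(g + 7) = g^3 + 5*g^2 - 14*g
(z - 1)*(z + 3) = z^2 + 2*z - 3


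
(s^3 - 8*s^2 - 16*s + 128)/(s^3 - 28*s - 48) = (s^2 - 12*s + 32)/(s^2 - 4*s - 12)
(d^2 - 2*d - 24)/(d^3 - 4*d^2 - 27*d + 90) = (d + 4)/(d^2 + 2*d - 15)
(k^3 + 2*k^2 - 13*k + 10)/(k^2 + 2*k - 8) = (k^2 + 4*k - 5)/(k + 4)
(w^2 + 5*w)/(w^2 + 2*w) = (w + 5)/(w + 2)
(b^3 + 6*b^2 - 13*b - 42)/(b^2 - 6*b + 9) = (b^2 + 9*b + 14)/(b - 3)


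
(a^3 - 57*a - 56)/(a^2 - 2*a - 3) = (a^2 - a - 56)/(a - 3)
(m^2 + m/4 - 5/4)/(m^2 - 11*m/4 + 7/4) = (4*m + 5)/(4*m - 7)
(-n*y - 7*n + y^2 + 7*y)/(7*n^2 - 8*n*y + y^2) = (y + 7)/(-7*n + y)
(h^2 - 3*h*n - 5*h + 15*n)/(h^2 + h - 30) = (h - 3*n)/(h + 6)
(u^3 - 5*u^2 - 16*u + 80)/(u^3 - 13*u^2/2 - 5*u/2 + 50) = 2*(u + 4)/(2*u + 5)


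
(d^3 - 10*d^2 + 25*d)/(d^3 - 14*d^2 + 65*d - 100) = d/(d - 4)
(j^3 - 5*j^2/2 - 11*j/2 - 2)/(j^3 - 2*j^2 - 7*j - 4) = (j + 1/2)/(j + 1)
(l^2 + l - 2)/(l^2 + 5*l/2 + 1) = 2*(l - 1)/(2*l + 1)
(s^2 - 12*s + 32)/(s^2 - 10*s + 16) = (s - 4)/(s - 2)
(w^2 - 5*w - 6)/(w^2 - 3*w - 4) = (w - 6)/(w - 4)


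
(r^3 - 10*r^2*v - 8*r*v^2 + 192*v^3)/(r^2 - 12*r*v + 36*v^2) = (r^2 - 4*r*v - 32*v^2)/(r - 6*v)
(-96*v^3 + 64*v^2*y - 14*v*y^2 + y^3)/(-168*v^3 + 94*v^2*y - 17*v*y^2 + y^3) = (-4*v + y)/(-7*v + y)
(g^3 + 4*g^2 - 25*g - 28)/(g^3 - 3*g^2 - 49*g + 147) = (g^2 - 3*g - 4)/(g^2 - 10*g + 21)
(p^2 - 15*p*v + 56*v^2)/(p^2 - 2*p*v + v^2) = (p^2 - 15*p*v + 56*v^2)/(p^2 - 2*p*v + v^2)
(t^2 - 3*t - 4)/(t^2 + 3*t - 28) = (t + 1)/(t + 7)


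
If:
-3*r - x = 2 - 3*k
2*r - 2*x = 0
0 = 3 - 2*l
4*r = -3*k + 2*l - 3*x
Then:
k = 26/33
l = 3/2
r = 1/11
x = 1/11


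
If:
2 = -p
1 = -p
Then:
No Solution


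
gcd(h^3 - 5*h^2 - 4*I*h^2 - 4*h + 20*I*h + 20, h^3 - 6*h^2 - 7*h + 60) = h - 5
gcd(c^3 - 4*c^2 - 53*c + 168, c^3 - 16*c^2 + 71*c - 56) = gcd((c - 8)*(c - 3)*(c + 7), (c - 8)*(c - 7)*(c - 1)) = c - 8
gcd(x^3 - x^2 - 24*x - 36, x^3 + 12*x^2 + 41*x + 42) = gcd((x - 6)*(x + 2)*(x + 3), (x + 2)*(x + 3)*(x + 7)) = x^2 + 5*x + 6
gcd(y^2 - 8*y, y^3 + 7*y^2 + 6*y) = y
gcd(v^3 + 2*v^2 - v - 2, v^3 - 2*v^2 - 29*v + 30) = v - 1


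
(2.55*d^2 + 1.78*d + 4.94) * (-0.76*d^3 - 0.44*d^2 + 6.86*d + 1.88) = -1.938*d^5 - 2.4748*d^4 + 12.9554*d^3 + 14.8312*d^2 + 37.2348*d + 9.2872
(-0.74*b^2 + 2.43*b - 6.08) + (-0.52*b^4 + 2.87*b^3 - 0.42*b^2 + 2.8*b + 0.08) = -0.52*b^4 + 2.87*b^3 - 1.16*b^2 + 5.23*b - 6.0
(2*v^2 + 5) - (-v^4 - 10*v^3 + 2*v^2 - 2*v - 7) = v^4 + 10*v^3 + 2*v + 12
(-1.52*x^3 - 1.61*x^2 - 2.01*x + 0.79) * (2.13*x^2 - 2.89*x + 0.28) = -3.2376*x^5 + 0.9635*x^4 - 0.0539999999999985*x^3 + 7.0408*x^2 - 2.8459*x + 0.2212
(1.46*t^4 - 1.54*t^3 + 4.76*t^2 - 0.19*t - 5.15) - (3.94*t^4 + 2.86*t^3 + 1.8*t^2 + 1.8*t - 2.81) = -2.48*t^4 - 4.4*t^3 + 2.96*t^2 - 1.99*t - 2.34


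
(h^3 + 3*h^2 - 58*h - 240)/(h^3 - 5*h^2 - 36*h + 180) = (h^2 - 3*h - 40)/(h^2 - 11*h + 30)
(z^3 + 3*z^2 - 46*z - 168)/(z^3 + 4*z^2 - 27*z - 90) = (z^2 - 3*z - 28)/(z^2 - 2*z - 15)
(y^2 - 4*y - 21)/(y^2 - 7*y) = (y + 3)/y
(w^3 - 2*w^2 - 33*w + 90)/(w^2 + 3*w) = (w^3 - 2*w^2 - 33*w + 90)/(w*(w + 3))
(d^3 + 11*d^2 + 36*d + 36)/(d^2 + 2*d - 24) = (d^2 + 5*d + 6)/(d - 4)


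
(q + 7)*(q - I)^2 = q^3 + 7*q^2 - 2*I*q^2 - q - 14*I*q - 7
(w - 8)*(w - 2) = w^2 - 10*w + 16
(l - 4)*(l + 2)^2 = l^3 - 12*l - 16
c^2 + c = c*(c + 1)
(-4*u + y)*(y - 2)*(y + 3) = -4*u*y^2 - 4*u*y + 24*u + y^3 + y^2 - 6*y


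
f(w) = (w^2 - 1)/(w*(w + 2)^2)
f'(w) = 2/(w + 2)^2 - 2*(w^2 - 1)/(w*(w + 2)^3) - (w^2 - 1)/(w^2*(w + 2)^2) = (-w^3 + 2*w^2 + 3*w + 2)/(w^2*(w^3 + 6*w^2 + 12*w + 8))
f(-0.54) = 0.62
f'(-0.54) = 1.23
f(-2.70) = -4.75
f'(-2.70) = -11.26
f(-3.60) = -1.30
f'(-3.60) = -1.20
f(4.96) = 0.10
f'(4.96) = -0.01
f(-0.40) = 0.82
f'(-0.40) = 1.81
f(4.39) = 0.10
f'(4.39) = -0.01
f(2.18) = 0.10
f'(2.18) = 0.02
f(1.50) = 0.07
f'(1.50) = 0.08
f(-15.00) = -0.09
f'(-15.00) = -0.00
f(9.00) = 0.07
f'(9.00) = 0.00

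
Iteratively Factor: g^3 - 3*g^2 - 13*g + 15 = (g - 5)*(g^2 + 2*g - 3) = (g - 5)*(g + 3)*(g - 1)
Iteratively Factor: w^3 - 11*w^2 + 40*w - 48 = (w - 4)*(w^2 - 7*w + 12) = (w - 4)^2*(w - 3)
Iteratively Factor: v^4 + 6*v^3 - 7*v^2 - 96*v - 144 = (v + 4)*(v^3 + 2*v^2 - 15*v - 36) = (v + 3)*(v + 4)*(v^2 - v - 12) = (v - 4)*(v + 3)*(v + 4)*(v + 3)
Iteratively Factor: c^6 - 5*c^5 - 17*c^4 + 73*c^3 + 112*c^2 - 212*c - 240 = (c + 2)*(c^5 - 7*c^4 - 3*c^3 + 79*c^2 - 46*c - 120) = (c - 4)*(c + 2)*(c^4 - 3*c^3 - 15*c^2 + 19*c + 30) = (c - 5)*(c - 4)*(c + 2)*(c^3 + 2*c^2 - 5*c - 6) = (c - 5)*(c - 4)*(c - 2)*(c + 2)*(c^2 + 4*c + 3) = (c - 5)*(c - 4)*(c - 2)*(c + 2)*(c + 3)*(c + 1)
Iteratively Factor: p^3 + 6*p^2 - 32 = (p + 4)*(p^2 + 2*p - 8) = (p - 2)*(p + 4)*(p + 4)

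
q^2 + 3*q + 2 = (q + 1)*(q + 2)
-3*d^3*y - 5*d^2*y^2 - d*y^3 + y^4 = y*(-3*d + y)*(d + y)^2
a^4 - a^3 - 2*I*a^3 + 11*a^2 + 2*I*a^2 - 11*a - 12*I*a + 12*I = (a - 1)*(a - 4*I)*(a - I)*(a + 3*I)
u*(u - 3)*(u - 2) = u^3 - 5*u^2 + 6*u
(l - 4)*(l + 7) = l^2 + 3*l - 28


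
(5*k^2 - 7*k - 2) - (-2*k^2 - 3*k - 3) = 7*k^2 - 4*k + 1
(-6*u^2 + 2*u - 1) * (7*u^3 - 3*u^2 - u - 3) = -42*u^5 + 32*u^4 - 7*u^3 + 19*u^2 - 5*u + 3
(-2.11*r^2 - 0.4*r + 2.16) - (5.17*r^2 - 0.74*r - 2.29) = -7.28*r^2 + 0.34*r + 4.45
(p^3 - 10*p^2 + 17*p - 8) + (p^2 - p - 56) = p^3 - 9*p^2 + 16*p - 64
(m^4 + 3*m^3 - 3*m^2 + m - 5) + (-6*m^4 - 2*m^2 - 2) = -5*m^4 + 3*m^3 - 5*m^2 + m - 7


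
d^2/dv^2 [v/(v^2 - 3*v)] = 2/(v^3 - 9*v^2 + 27*v - 27)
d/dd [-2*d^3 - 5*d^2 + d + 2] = -6*d^2 - 10*d + 1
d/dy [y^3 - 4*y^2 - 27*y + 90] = 3*y^2 - 8*y - 27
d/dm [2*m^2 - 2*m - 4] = 4*m - 2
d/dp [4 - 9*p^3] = -27*p^2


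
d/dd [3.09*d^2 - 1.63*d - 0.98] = 6.18*d - 1.63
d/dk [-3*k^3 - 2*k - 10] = -9*k^2 - 2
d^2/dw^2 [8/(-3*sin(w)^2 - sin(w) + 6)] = 8*(36*sin(w)^4 + 9*sin(w)^3 + 19*sin(w)^2 - 12*sin(w) - 38)/(3*sin(w)^2 + sin(w) - 6)^3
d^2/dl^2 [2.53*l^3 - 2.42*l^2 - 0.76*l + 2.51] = 15.18*l - 4.84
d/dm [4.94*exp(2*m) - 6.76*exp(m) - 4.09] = (9.88*exp(m) - 6.76)*exp(m)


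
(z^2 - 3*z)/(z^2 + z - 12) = z/(z + 4)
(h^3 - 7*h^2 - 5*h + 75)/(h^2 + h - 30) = (h^2 - 2*h - 15)/(h + 6)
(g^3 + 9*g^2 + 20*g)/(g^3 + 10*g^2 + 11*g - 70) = g*(g + 4)/(g^2 + 5*g - 14)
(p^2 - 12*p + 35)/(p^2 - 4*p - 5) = (p - 7)/(p + 1)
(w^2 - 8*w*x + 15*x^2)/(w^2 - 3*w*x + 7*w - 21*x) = (w - 5*x)/(w + 7)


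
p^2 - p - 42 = (p - 7)*(p + 6)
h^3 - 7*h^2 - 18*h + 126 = (h - 7)*(h - 3*sqrt(2))*(h + 3*sqrt(2))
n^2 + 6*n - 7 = (n - 1)*(n + 7)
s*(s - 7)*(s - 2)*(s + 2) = s^4 - 7*s^3 - 4*s^2 + 28*s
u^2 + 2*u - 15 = (u - 3)*(u + 5)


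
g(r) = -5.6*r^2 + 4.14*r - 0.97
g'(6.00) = -63.06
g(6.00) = -177.73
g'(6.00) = -63.06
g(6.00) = -177.73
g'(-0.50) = 9.74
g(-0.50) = -4.44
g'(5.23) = -54.44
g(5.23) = -132.49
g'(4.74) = -48.95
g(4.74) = -107.16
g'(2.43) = -23.08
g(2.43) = -23.98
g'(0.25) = 1.34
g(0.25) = -0.28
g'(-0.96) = 14.89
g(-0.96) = -10.11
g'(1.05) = -7.62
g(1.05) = -2.80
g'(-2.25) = 29.34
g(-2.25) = -38.64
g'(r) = 4.14 - 11.2*r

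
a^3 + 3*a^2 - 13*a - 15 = (a - 3)*(a + 1)*(a + 5)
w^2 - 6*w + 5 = (w - 5)*(w - 1)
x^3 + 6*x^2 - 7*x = x*(x - 1)*(x + 7)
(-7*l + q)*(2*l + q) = -14*l^2 - 5*l*q + q^2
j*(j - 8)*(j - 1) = j^3 - 9*j^2 + 8*j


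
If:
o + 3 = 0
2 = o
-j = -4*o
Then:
No Solution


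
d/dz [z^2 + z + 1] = 2*z + 1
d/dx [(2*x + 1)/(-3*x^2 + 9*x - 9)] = (2*x^2 + 2*x - 9)/(3*(x^4 - 6*x^3 + 15*x^2 - 18*x + 9))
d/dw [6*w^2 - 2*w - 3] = 12*w - 2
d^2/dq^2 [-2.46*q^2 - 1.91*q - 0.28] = -4.92000000000000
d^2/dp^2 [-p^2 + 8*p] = -2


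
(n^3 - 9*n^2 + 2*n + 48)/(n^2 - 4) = (n^2 - 11*n + 24)/(n - 2)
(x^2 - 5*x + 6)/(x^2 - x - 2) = (x - 3)/(x + 1)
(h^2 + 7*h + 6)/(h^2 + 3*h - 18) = (h + 1)/(h - 3)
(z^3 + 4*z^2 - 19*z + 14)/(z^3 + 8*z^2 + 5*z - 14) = (z - 2)/(z + 2)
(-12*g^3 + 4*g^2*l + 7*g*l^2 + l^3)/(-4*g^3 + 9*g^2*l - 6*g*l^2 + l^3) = (12*g^2 + 8*g*l + l^2)/(4*g^2 - 5*g*l + l^2)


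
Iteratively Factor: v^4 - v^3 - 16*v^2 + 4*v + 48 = (v - 4)*(v^3 + 3*v^2 - 4*v - 12) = (v - 4)*(v + 3)*(v^2 - 4) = (v - 4)*(v + 2)*(v + 3)*(v - 2)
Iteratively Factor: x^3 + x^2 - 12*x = (x)*(x^2 + x - 12) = x*(x - 3)*(x + 4)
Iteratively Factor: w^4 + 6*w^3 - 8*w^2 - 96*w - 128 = (w + 2)*(w^3 + 4*w^2 - 16*w - 64) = (w + 2)*(w + 4)*(w^2 - 16) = (w + 2)*(w + 4)^2*(w - 4)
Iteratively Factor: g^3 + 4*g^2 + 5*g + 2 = (g + 2)*(g^2 + 2*g + 1) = (g + 1)*(g + 2)*(g + 1)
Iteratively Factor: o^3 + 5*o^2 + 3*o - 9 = (o + 3)*(o^2 + 2*o - 3) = (o - 1)*(o + 3)*(o + 3)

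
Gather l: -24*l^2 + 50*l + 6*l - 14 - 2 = -24*l^2 + 56*l - 16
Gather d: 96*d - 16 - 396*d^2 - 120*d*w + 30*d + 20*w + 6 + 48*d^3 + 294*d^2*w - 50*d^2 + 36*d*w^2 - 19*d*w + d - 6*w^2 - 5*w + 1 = 48*d^3 + d^2*(294*w - 446) + d*(36*w^2 - 139*w + 127) - 6*w^2 + 15*w - 9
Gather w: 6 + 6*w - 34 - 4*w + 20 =2*w - 8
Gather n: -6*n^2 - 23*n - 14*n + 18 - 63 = -6*n^2 - 37*n - 45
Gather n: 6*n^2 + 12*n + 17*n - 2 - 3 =6*n^2 + 29*n - 5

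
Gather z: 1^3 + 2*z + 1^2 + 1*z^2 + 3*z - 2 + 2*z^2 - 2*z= 3*z^2 + 3*z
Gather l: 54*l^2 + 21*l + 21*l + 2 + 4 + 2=54*l^2 + 42*l + 8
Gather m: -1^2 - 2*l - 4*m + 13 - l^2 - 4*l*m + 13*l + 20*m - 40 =-l^2 + 11*l + m*(16 - 4*l) - 28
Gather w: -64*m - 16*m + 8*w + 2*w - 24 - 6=-80*m + 10*w - 30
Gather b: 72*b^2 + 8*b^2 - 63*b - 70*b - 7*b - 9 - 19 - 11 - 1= 80*b^2 - 140*b - 40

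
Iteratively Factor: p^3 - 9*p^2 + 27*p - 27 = (p - 3)*(p^2 - 6*p + 9) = (p - 3)^2*(p - 3)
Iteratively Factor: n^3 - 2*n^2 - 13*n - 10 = (n + 2)*(n^2 - 4*n - 5) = (n - 5)*(n + 2)*(n + 1)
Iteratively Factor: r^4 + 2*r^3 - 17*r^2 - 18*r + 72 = (r + 4)*(r^3 - 2*r^2 - 9*r + 18) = (r - 2)*(r + 4)*(r^2 - 9) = (r - 3)*(r - 2)*(r + 4)*(r + 3)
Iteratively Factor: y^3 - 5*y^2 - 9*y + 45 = (y - 5)*(y^2 - 9) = (y - 5)*(y + 3)*(y - 3)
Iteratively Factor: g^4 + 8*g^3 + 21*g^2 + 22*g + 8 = (g + 4)*(g^3 + 4*g^2 + 5*g + 2) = (g + 1)*(g + 4)*(g^2 + 3*g + 2) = (g + 1)^2*(g + 4)*(g + 2)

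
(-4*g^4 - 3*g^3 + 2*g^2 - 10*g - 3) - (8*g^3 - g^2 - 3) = -4*g^4 - 11*g^3 + 3*g^2 - 10*g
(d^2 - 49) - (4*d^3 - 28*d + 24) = -4*d^3 + d^2 + 28*d - 73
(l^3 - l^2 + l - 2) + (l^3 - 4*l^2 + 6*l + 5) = 2*l^3 - 5*l^2 + 7*l + 3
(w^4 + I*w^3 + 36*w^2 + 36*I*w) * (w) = w^5 + I*w^4 + 36*w^3 + 36*I*w^2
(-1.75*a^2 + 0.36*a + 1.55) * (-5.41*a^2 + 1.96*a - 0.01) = 9.4675*a^4 - 5.3776*a^3 - 7.6624*a^2 + 3.0344*a - 0.0155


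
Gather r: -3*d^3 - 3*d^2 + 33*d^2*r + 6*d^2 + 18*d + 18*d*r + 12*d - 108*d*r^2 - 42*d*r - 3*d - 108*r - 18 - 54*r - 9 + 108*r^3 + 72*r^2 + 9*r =-3*d^3 + 3*d^2 + 27*d + 108*r^3 + r^2*(72 - 108*d) + r*(33*d^2 - 24*d - 153) - 27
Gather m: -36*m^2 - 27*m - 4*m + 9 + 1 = -36*m^2 - 31*m + 10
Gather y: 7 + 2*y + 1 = 2*y + 8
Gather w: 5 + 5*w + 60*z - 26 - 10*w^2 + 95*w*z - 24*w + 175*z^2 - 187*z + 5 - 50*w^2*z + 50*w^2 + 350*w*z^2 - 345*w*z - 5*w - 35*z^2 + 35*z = w^2*(40 - 50*z) + w*(350*z^2 - 250*z - 24) + 140*z^2 - 92*z - 16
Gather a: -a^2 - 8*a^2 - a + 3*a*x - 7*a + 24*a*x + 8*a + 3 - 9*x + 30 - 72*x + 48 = -9*a^2 + 27*a*x - 81*x + 81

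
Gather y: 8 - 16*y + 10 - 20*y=18 - 36*y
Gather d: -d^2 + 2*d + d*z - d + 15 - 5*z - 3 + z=-d^2 + d*(z + 1) - 4*z + 12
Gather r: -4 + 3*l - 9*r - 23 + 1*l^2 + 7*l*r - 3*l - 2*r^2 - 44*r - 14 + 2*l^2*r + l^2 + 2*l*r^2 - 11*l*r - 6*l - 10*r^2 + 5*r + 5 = 2*l^2 - 6*l + r^2*(2*l - 12) + r*(2*l^2 - 4*l - 48) - 36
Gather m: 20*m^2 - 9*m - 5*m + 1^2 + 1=20*m^2 - 14*m + 2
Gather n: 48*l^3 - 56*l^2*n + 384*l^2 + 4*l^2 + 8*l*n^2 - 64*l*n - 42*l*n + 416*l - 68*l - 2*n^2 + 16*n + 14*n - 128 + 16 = 48*l^3 + 388*l^2 + 348*l + n^2*(8*l - 2) + n*(-56*l^2 - 106*l + 30) - 112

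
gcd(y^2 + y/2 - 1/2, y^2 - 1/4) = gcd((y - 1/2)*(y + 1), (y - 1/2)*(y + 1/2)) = y - 1/2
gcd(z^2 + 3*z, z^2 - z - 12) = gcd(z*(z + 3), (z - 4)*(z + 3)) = z + 3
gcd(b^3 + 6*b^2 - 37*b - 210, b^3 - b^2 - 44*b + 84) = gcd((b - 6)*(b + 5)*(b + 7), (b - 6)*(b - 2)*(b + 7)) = b^2 + b - 42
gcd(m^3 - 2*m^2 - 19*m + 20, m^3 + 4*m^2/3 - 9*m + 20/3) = m^2 + 3*m - 4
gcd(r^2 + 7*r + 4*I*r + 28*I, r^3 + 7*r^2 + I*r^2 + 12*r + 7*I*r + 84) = r^2 + r*(7 + 4*I) + 28*I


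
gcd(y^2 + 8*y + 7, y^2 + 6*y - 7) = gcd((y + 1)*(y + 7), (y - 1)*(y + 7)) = y + 7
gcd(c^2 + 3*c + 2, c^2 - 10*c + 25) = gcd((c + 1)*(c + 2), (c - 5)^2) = 1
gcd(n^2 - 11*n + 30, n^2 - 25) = n - 5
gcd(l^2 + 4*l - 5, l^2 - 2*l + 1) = l - 1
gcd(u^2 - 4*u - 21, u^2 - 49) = u - 7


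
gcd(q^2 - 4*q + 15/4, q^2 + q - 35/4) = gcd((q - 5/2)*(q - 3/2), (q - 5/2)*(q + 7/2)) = q - 5/2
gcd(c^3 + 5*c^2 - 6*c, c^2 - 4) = 1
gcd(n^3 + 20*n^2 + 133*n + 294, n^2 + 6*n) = n + 6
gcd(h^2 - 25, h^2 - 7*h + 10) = h - 5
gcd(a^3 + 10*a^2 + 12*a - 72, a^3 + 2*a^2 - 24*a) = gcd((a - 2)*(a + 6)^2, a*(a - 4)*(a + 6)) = a + 6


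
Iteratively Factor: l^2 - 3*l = (l)*(l - 3)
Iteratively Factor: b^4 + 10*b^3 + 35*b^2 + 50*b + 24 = (b + 4)*(b^3 + 6*b^2 + 11*b + 6) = (b + 1)*(b + 4)*(b^2 + 5*b + 6) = (b + 1)*(b + 2)*(b + 4)*(b + 3)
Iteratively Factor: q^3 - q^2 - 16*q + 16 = (q + 4)*(q^2 - 5*q + 4) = (q - 1)*(q + 4)*(q - 4)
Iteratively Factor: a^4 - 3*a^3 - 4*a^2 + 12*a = (a)*(a^3 - 3*a^2 - 4*a + 12) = a*(a - 3)*(a^2 - 4) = a*(a - 3)*(a + 2)*(a - 2)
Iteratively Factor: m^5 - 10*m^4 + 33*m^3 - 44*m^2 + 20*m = (m - 2)*(m^4 - 8*m^3 + 17*m^2 - 10*m) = (m - 2)^2*(m^3 - 6*m^2 + 5*m) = (m - 5)*(m - 2)^2*(m^2 - m) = m*(m - 5)*(m - 2)^2*(m - 1)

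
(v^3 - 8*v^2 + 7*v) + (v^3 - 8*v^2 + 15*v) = 2*v^3 - 16*v^2 + 22*v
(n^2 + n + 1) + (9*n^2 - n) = 10*n^2 + 1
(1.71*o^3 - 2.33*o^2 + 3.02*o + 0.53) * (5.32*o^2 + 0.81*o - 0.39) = 9.0972*o^5 - 11.0105*o^4 + 13.5122*o^3 + 6.1745*o^2 - 0.7485*o - 0.2067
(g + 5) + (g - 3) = 2*g + 2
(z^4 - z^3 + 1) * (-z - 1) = -z^5 + z^3 - z - 1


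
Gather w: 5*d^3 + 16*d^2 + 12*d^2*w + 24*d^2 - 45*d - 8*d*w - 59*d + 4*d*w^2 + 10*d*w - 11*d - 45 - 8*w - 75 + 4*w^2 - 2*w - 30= 5*d^3 + 40*d^2 - 115*d + w^2*(4*d + 4) + w*(12*d^2 + 2*d - 10) - 150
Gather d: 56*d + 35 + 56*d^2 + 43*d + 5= 56*d^2 + 99*d + 40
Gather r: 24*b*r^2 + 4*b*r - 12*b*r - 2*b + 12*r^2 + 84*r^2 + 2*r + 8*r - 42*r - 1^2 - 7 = -2*b + r^2*(24*b + 96) + r*(-8*b - 32) - 8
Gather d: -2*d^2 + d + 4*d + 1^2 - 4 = -2*d^2 + 5*d - 3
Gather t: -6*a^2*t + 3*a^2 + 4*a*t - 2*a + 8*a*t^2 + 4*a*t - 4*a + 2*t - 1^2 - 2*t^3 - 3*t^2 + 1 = 3*a^2 - 6*a - 2*t^3 + t^2*(8*a - 3) + t*(-6*a^2 + 8*a + 2)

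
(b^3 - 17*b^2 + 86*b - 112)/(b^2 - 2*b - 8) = (-b^3 + 17*b^2 - 86*b + 112)/(-b^2 + 2*b + 8)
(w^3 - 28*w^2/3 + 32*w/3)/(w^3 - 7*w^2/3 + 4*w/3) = (w - 8)/(w - 1)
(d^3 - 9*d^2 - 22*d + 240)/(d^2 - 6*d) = d - 3 - 40/d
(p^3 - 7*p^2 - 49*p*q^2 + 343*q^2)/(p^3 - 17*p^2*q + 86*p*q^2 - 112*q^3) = (p^2 + 7*p*q - 7*p - 49*q)/(p^2 - 10*p*q + 16*q^2)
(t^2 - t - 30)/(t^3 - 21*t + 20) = (t - 6)/(t^2 - 5*t + 4)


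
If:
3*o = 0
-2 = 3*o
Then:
No Solution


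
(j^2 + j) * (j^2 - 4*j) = j^4 - 3*j^3 - 4*j^2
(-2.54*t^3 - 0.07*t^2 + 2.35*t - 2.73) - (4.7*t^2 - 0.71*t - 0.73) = -2.54*t^3 - 4.77*t^2 + 3.06*t - 2.0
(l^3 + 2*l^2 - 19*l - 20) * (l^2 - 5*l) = l^5 - 3*l^4 - 29*l^3 + 75*l^2 + 100*l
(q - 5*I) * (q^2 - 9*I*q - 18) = q^3 - 14*I*q^2 - 63*q + 90*I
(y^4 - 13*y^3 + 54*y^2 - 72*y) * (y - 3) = y^5 - 16*y^4 + 93*y^3 - 234*y^2 + 216*y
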